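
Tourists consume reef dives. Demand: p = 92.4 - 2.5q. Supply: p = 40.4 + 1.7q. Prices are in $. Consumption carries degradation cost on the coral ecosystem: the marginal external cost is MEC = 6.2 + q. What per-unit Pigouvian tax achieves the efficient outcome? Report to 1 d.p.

tax = $15.0 per unit

Social marginal benefit = demand − MEC = 86.2 - 3.5q.
Set SMB = MC: 86.2 - 3.5q = 40.4 + 1.7q → q* = 8.8077.
The Pigouvian tax equals MEC at q*: 6.2 + 1.0×8.8077 = 15.0077.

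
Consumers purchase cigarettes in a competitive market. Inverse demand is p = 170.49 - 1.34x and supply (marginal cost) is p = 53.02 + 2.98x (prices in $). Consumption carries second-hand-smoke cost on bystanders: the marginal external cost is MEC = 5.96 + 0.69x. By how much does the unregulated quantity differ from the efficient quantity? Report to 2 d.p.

4.93 units

Market equilibrium (private): 53.02 + 2.98x = 170.49 - 1.34x → x_m = 27.1921.
Social marginal benefit = demand − MEC = 164.53 - 2.03x.
Set SMB = MC: 164.53 - 2.03x = 53.02 + 2.98x → x* = 22.2575.
Gap = |27.1921 − 22.2575| = 4.9346.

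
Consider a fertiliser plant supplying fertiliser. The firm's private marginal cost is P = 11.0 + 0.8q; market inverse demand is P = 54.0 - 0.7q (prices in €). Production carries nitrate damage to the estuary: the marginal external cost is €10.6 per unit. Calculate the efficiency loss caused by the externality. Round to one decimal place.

DWL = €37.5

Market equilibrium (private): 11.0 + 0.8q = 54.0 - 0.7q → q_m = 28.6667.
Social marginal cost = private MC + MEC = 21.6 + 0.8q.
Set SMC = demand: 21.6 + 0.8q = 54.0 - 0.7q → q* = 21.6000.
The loss is the area between SMC and demand from q* to q_m; with linear curves that's a triangle of height MEC(q_m).
DWL = ½ × 7.0667 × 10.6000 = 37.4535.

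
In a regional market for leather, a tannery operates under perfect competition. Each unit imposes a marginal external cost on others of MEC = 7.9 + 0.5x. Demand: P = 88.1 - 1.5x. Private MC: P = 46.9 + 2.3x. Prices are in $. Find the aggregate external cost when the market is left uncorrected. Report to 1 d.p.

$115.0

Market equilibrium (private): 46.9 + 2.3x = 88.1 - 1.5x → x_m = 10.8421.
Total external cost = ∫₀^{x_m} (7.9 + 0.5x) dx = 7.9×10.8421 + ½×0.5×10.8421² = 115.0404.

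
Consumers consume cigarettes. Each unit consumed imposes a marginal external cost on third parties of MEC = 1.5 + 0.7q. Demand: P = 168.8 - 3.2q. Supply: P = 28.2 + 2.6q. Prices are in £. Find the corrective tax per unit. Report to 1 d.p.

tax = £16.5 per unit

Social marginal benefit = demand − MEC = 167.3 - 3.9q.
Set SMB = MC: 167.3 - 3.9q = 28.2 + 2.6q → q* = 21.4000.
The Pigouvian tax equals MEC at q*: 1.5 + 0.7×21.4000 = 16.4800.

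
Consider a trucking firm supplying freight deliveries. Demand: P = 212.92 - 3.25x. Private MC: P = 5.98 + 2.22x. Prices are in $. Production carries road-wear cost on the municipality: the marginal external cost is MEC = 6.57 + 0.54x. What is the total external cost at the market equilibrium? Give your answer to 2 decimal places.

Market equilibrium (private): 5.98 + 2.22x = 212.92 - 3.25x → x_m = 37.8318.
Total external cost = ∫₀^{x_m} (6.57 + 0.54x) dx = 6.57×37.8318 + ½×0.54×37.8318² = 634.9911.

$634.99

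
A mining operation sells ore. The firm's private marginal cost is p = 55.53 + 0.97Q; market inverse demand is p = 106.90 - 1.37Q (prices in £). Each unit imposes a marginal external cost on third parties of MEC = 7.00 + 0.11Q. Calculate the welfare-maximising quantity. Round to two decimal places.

Social marginal cost = private MC + MEC = 62.53 + 1.08Q.
Set SMC = demand: 62.53 + 1.08Q = 106.90 - 1.37Q → Q* = 18.1102.

Q* = 18.11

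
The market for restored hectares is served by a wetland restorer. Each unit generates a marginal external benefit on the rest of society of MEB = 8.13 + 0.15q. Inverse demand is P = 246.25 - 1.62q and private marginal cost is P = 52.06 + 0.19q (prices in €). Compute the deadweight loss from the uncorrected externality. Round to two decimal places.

DWL = €176.73

Market equilibrium (private): 52.06 + 0.19q = 246.25 - 1.62q → q_m = 107.2873.
Social marginal cost = private MC − MEB = 43.93 + 0.04q.
Set SMC = demand: 43.93 + 0.04q = 246.25 - 1.62q → q* = 121.8795.
The welfare-loss triangle has base |q_m − q*| and height MEB(q_m) (the vertical gap between SMC and demand is zero at q* and MEB at q_m).
DWL = ½ × 14.5922 × 24.2231 = 176.7342.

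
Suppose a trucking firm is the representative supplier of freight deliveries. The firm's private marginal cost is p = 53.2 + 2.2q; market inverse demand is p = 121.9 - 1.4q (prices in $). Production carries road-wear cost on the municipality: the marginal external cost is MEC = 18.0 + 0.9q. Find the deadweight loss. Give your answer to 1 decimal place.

DWL = $137.5

Market equilibrium (private): 53.2 + 2.2q = 121.9 - 1.4q → q_m = 19.0833.
Social marginal cost = private MC + MEC = 71.2 + 3.1q.
Set SMC = demand: 71.2 + 3.1q = 121.9 - 1.4q → q* = 11.2667.
Height of the DWL triangle at q_m is SMC(q_m) − demand(q_m) = MEC(q_m) = 35.1750.
DWL = ½ × 7.8166 × 35.1750 = 137.4745.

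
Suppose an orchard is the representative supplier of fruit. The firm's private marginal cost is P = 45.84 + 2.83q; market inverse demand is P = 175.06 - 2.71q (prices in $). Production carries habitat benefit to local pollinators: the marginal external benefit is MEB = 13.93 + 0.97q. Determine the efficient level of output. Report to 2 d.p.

q* = 31.32

Social marginal cost = private MC − MEB = 31.91 + 1.86q.
Set SMC = demand: 31.91 + 1.86q = 175.06 - 2.71q → q* = 31.3239.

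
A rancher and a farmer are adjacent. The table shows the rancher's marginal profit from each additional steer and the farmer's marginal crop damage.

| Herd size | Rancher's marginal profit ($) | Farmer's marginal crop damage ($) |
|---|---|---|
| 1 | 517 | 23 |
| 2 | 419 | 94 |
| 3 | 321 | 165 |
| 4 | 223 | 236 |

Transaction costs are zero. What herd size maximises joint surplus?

3

Bargaining reaches the level where marginal profit last exceeds marginal crop damage.
That holds through level 3 (321 ≥ 165) but not at 4 (223 < 236).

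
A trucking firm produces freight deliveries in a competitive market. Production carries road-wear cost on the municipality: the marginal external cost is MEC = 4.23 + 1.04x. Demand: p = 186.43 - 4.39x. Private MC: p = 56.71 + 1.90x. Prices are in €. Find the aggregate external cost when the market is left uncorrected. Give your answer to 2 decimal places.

€308.40

Market equilibrium (private): 56.71 + 1.90x = 186.43 - 4.39x → x_m = 20.6232.
Total external cost = ∫₀^{x_m} (4.23 + 1.04x) dx = 4.23×20.6232 + ½×1.04×20.6232² = 308.4007.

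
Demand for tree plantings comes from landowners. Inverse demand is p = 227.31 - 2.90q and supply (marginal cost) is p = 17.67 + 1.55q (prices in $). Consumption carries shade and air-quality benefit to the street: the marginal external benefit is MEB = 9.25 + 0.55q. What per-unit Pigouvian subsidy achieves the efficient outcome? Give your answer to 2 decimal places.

Social marginal benefit = demand + MEB = 236.56 - 2.35q.
Set SMB = MC: 236.56 - 2.35q = 17.67 + 1.55q → q* = 56.1256.
The Pigouvian subsidy equals MEB at q*: 9.25 + 0.55×56.1256 = 40.1191.

subsidy = $40.12 per unit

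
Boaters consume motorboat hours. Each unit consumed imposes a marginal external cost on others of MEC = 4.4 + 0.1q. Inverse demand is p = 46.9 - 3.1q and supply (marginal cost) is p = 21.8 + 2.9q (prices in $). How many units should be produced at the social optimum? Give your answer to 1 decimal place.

Social marginal benefit = demand − MEC = 42.5 - 3.2q.
Set SMB = MC: 42.5 - 3.2q = 21.8 + 2.9q → q* = 3.3934.

q* = 3.4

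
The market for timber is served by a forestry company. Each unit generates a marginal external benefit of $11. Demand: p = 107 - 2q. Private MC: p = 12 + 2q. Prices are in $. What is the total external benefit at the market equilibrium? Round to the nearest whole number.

Market equilibrium (private): 12 + 2q = 107 - 2q → q_m = 23.7500.
Total external benefit = MEB × q_m = 11 × 23.7500 = 261.2500.

$261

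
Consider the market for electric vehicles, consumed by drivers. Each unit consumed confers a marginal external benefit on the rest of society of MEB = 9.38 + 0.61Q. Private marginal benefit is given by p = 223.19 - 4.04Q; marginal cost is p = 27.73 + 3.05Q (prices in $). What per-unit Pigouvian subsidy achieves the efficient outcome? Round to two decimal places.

Social marginal benefit = demand + MEB = 232.57 - 3.43Q.
Set SMB = MC: 232.57 - 3.43Q = 27.73 + 3.05Q → Q* = 31.6111.
The Pigouvian subsidy equals MEB at Q*: 9.38 + 0.61×31.6111 = 28.6628.

subsidy = $28.66 per unit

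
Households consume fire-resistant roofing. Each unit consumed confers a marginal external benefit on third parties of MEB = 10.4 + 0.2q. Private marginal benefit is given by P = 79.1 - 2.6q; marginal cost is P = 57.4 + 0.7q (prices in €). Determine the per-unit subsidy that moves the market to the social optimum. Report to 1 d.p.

Social marginal benefit = demand + MEB = 89.5 - 2.4q.
Set SMB = MC: 89.5 - 2.4q = 57.4 + 0.7q → q* = 10.3548.
The Pigouvian subsidy equals MEB at q*: 10.4 + 0.2×10.3548 = 12.4710.

subsidy = €12.5 per unit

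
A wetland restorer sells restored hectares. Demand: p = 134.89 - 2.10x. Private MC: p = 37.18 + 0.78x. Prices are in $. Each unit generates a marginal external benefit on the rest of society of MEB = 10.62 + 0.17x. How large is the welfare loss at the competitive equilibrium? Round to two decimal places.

Market equilibrium (private): 37.18 + 0.78x = 134.89 - 2.10x → x_m = 33.9271.
Social marginal cost = private MC − MEB = 26.56 + 0.61x.
Set SMC = demand: 26.56 + 0.61x = 134.89 - 2.10x → x* = 39.9742.
The welfare-loss triangle has base |x_m − x*| and height MEB(x_m) (the vertical gap between SMC and demand is zero at x* and MEB at x_m).
DWL = ½ × 6.0471 × 16.3876 = 49.5487.

DWL = $49.55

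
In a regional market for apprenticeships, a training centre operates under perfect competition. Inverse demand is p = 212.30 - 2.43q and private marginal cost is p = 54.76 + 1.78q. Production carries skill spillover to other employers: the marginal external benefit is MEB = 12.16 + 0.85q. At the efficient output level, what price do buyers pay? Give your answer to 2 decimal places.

Social marginal cost = private MC − MEB = 42.60 + 0.93q.
Set SMC = demand: 42.60 + 0.93q = 212.30 - 2.43q → q* = 50.5060.
Consumer price on the demand curve at q*: 212.30 − 2.43×50.5060 = 89.5704.

P = 89.57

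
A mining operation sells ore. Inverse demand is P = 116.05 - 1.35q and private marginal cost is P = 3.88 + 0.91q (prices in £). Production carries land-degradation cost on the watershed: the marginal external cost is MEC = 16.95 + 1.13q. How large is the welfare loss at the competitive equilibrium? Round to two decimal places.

DWL = £786.74

Market equilibrium (private): 3.88 + 0.91q = 116.05 - 1.35q → q_m = 49.6327.
Social marginal cost = private MC + MEC = 20.83 + 2.04q.
Set SMC = demand: 20.83 + 2.04q = 116.05 - 1.35q → q* = 28.0885.
Height of the DWL triangle at q_m is SMC(q_m) − demand(q_m) = MEC(q_m) = 73.0350.
DWL = ½ × 21.5442 × 73.0350 = 786.7403.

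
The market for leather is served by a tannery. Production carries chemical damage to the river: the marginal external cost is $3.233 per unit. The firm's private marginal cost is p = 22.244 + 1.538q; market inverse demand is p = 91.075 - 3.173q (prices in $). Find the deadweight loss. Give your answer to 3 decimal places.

DWL = $1.109

Market equilibrium (private): 22.244 + 1.538q = 91.075 - 3.173q → q_m = 14.6107.
Social marginal cost = private MC + MEC = 25.477 + 1.538q.
Set SMC = demand: 25.477 + 1.538q = 91.075 - 3.173q → q* = 13.9244.
The welfare-loss triangle has base |q_m − q*| and height MEC(q_m) (the vertical gap between SMC and demand is zero at q* and MEC at q_m).
DWL = ½ × 0.6863 × 3.2330 = 1.1094.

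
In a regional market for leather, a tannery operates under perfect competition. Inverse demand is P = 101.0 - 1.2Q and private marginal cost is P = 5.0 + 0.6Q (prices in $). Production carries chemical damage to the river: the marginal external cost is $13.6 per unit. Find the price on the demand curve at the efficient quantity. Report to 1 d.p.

Social marginal cost = private MC + MEC = 18.6 + 0.6Q.
Set SMC = demand: 18.6 + 0.6Q = 101.0 - 1.2Q → Q* = 45.7778.
Consumer price on the demand curve at Q*: 101.0 − 1.2×45.7778 = 46.0666.

P = $46.1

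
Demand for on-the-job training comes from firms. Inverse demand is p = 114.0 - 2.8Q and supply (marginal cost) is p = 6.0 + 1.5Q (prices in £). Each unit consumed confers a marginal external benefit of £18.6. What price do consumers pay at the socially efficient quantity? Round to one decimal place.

P = £31.6

Social marginal benefit = demand + MEB = 132.6 - 2.8Q.
Set SMB = MC: 132.6 - 2.8Q = 6.0 + 1.5Q → Q* = 29.4419.
Consumer price on the demand curve at Q*: 114.0 − 2.8×29.4419 = 31.5627.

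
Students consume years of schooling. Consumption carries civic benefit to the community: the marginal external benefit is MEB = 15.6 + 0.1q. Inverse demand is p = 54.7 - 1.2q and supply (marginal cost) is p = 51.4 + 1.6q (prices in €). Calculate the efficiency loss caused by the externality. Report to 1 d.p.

DWL = €45.8

Market equilibrium (private): 51.4 + 1.6q = 54.7 - 1.2q → q_m = 1.1786.
Social marginal benefit = demand + MEB = 70.3 - 1.1q.
Set SMB = MC: 70.3 - 1.1q = 51.4 + 1.6q → q* = 7.0000.
Height of the DWL triangle at q_m is SMB(q_m) − MC(q_m) = MEB(q_m) = 15.7179.
DWL = ½ × 5.8214 × 15.7179 = 45.7501.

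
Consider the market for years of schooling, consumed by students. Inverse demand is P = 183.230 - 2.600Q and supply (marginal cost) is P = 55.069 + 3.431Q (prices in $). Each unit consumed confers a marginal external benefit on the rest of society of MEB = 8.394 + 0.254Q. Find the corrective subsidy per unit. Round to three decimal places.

subsidy = $14.398 per unit

Social marginal benefit = demand + MEB = 191.624 - 2.346Q.
Set SMB = MC: 191.624 - 2.346Q = 55.069 + 3.431Q → Q* = 23.6377.
The Pigouvian subsidy equals MEB at Q*: 8.394 + 0.254×23.6377 = 14.3980.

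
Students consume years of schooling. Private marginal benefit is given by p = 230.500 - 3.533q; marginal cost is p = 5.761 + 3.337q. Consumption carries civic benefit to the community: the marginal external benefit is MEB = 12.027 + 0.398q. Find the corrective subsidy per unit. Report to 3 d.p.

Social marginal benefit = demand + MEB = 242.527 - 3.135q.
Set SMB = MC: 242.527 - 3.135q = 5.761 + 3.337q → q* = 36.5831.
The Pigouvian subsidy equals MEB at q*: 12.027 + 0.398×36.5831 = 26.5871.

subsidy = 26.587 per unit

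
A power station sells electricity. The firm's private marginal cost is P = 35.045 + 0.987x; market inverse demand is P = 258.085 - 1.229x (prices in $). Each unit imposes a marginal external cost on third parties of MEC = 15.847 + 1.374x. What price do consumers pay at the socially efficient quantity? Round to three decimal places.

P = $187.155

Social marginal cost = private MC + MEC = 50.892 + 2.361x.
Set SMC = demand: 50.892 + 2.361x = 258.085 - 1.229x → x* = 57.7139.
Consumer price on the demand curve at x*: 258.085 − 1.229×57.7139 = 187.1546.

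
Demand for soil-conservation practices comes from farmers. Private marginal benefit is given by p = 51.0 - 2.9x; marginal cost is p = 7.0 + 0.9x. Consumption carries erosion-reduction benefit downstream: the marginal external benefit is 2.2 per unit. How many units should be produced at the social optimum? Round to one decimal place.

x* = 12.2

Social marginal benefit = demand + MEB = 53.2 - 2.9x.
Set SMB = MC: 53.2 - 2.9x = 7.0 + 0.9x → x* = 12.1579.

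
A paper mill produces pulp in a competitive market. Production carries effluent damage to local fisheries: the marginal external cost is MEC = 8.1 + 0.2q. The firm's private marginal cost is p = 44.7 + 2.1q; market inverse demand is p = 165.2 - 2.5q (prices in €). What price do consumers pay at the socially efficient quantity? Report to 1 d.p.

P = €106.7

Social marginal cost = private MC + MEC = 52.8 + 2.3q.
Set SMC = demand: 52.8 + 2.3q = 165.2 - 2.5q → q* = 23.4167.
Consumer price on the demand curve at q*: 165.2 − 2.5×23.4167 = 106.6583.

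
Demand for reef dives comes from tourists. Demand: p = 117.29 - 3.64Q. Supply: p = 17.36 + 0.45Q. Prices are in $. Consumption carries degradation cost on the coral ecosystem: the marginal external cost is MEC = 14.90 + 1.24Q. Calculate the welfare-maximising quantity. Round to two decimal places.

Q* = 15.95

Social marginal benefit = demand − MEC = 102.39 - 4.88Q.
Set SMB = MC: 102.39 - 4.88Q = 17.36 + 0.45Q → Q* = 15.9531.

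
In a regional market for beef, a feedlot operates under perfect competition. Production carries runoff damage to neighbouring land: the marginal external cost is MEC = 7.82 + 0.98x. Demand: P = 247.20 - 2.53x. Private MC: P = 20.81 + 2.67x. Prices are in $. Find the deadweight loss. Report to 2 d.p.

Market equilibrium (private): 20.81 + 2.67x = 247.20 - 2.53x → x_m = 43.5365.
Social marginal cost = private MC + MEC = 28.63 + 3.65x.
Set SMC = demand: 28.63 + 3.65x = 247.20 - 2.53x → x* = 35.3673.
Height of the DWL triangle at x_m is SMC(x_m) − demand(x_m) = MEC(x_m) = 50.4858.
DWL = ½ × 8.1692 × 50.4858 = 206.2143.

DWL = $206.21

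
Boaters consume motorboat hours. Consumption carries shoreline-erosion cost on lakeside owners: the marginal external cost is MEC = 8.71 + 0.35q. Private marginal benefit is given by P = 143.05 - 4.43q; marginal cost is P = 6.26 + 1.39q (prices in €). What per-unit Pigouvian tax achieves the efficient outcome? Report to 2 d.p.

Social marginal benefit = demand − MEC = 134.34 - 4.78q.
Set SMB = MC: 134.34 - 4.78q = 6.26 + 1.39q → q* = 20.7585.
The Pigouvian tax equals MEC at q*: 8.71 + 0.35×20.7585 = 15.9755.

tax = €15.98 per unit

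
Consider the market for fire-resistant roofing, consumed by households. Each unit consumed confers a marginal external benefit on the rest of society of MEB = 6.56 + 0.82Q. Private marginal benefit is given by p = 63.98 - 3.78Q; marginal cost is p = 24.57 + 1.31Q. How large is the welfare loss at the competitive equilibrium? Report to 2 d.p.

Market equilibrium (private): 24.57 + 1.31Q = 63.98 - 3.78Q → Q_m = 7.7426.
Social marginal benefit = demand + MEB = 70.54 - 2.96Q.
Set SMB = MC: 70.54 - 2.96Q = 24.57 + 1.31Q → Q* = 10.7658.
The welfare-loss triangle has base |Q_m − Q*| and height MEB(Q_m) (the vertical gap between SMB and MC is zero at Q* and MEB at Q_m).
DWL = ½ × 3.0232 × 12.9090 = 19.5132.

DWL = 19.51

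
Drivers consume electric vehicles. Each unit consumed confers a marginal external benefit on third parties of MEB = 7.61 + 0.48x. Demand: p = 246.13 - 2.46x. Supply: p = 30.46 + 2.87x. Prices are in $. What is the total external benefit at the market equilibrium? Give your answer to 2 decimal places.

$700.88

Market equilibrium (private): 30.46 + 2.87x = 246.13 - 2.46x → x_m = 40.4634.
Total external benefit = ∫₀^{x_m} (7.61 + 0.48x) dx = 7.61×40.4634 + ½×0.48×40.4634² = 700.8753.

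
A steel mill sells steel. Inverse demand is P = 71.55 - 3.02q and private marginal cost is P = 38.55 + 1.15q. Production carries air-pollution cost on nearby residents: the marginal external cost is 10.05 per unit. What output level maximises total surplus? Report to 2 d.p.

q* = 5.50

Social marginal cost = private MC + MEC = 48.60 + 1.15q.
Set SMC = demand: 48.60 + 1.15q = 71.55 - 3.02q → q* = 5.5036.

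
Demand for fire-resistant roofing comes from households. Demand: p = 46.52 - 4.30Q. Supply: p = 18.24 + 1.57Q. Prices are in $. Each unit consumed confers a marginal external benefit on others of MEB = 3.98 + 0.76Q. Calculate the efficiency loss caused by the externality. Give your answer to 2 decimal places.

Market equilibrium (private): 18.24 + 1.57Q = 46.52 - 4.30Q → Q_m = 4.8177.
Social marginal benefit = demand + MEB = 50.50 - 3.54Q.
Set SMB = MC: 50.50 - 3.54Q = 18.24 + 1.57Q → Q* = 6.3131.
Between Q* and Q_m the wedge SMB − MC runs linearly from 0 to MEB(Q_m), so the loss is a triangle.
DWL = ½ × 1.4954 × 7.6415 = 5.7135.

DWL = $5.71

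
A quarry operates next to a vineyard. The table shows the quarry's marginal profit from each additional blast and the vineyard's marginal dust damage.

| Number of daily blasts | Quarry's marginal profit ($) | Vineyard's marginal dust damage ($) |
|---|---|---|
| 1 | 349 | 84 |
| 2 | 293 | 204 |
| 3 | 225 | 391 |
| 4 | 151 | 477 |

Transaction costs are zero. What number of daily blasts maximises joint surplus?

2

Bargaining reaches the level where marginal profit last exceeds marginal dust damage.
That holds through level 2 (293 ≥ 204) but not at 3 (225 < 391).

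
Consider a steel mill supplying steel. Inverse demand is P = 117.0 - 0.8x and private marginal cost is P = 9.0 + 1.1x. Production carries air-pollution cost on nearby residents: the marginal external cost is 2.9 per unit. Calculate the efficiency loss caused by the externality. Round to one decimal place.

DWL = 2.2

Market equilibrium (private): 9.0 + 1.1x = 117.0 - 0.8x → x_m = 56.8421.
Social marginal cost = private MC + MEC = 11.9 + 1.1x.
Set SMC = demand: 11.9 + 1.1x = 117.0 - 0.8x → x* = 55.3158.
The loss is the area between SMC and demand from x* to x_m; with linear curves that's a triangle of height MEC(x_m).
DWL = ½ × 1.5263 × 2.9000 = 2.2131.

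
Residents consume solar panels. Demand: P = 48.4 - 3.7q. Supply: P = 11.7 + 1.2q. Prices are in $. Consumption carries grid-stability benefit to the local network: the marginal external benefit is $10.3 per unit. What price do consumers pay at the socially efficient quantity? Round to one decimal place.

P = $12.9

Social marginal benefit = demand + MEB = 58.7 - 3.7q.
Set SMB = MC: 58.7 - 3.7q = 11.7 + 1.2q → q* = 9.5918.
Consumer price on the demand curve at q*: 48.4 − 3.7×9.5918 = 12.9103.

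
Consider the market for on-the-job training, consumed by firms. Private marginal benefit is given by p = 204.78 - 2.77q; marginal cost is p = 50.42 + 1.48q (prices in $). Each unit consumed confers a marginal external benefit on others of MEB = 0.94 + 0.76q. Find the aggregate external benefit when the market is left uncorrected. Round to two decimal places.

$535.41

Market equilibrium (private): 50.42 + 1.48q = 204.78 - 2.77q → q_m = 36.3200.
Total external benefit = ∫₀^{q_m} (0.94 + 0.76q) dq = 0.94×36.3200 + ½×0.76×36.3200² = 535.4149.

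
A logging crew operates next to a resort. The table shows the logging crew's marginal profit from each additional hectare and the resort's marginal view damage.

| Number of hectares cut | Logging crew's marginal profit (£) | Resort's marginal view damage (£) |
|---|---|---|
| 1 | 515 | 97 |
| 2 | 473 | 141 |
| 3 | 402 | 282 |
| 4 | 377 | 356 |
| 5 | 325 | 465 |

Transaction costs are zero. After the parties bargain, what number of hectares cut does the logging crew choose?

4

Bargaining reaches the level where marginal profit last exceeds marginal view damage.
That holds through level 4 (377 ≥ 356) but not at 5 (325 < 465).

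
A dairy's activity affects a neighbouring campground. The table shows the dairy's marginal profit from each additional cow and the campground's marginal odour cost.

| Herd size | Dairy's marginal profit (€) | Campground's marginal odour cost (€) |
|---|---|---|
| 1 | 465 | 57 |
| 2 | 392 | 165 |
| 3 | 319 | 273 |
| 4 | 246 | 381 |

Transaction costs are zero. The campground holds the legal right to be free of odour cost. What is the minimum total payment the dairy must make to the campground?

Efficient level: marginal profit ≥ marginal odour cost through level 3, so k* = 3.
With the campground holding the right, the dairy must at least compensate total damage at k*: 57 + 165 + 273 = 495.

€495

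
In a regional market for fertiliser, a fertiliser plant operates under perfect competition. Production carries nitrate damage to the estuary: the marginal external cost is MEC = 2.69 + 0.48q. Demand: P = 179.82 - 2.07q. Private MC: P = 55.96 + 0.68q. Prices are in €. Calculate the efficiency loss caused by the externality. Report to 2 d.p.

Market equilibrium (private): 55.96 + 0.68q = 179.82 - 2.07q → q_m = 45.0400.
Social marginal cost = private MC + MEC = 58.65 + 1.16q.
Set SMC = demand: 58.65 + 1.16q = 179.82 - 2.07q → q* = 37.5139.
The loss is the area between SMC and demand from q* to q_m; with linear curves that's a triangle of height MEC(q_m).
DWL = ½ × 7.5261 × 24.3092 = 91.4767.

DWL = €91.48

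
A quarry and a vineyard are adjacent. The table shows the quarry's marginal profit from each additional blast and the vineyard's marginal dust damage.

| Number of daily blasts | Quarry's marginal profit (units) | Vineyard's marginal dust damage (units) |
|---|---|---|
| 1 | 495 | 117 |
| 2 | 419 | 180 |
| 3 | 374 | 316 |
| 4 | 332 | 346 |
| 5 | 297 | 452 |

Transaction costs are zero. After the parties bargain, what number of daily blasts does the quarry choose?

3

Bargaining reaches the level where marginal profit last exceeds marginal dust damage.
That holds through level 3 (374 ≥ 316) but not at 4 (332 < 346).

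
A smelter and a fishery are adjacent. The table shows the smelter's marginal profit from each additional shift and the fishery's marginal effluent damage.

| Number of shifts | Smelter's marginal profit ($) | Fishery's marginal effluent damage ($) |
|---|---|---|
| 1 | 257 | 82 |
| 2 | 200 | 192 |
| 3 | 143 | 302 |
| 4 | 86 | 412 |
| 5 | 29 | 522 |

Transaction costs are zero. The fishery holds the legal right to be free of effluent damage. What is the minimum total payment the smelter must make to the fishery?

Efficient level: marginal profit ≥ marginal effluent damage through level 2, so k* = 2.
With the fishery holding the right, the smelter must at least compensate total damage at k*: 82 + 192 = 274.

$274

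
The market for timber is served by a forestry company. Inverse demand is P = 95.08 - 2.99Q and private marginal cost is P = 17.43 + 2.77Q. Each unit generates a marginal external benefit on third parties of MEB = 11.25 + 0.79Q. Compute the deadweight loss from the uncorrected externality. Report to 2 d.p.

Market equilibrium (private): 17.43 + 2.77Q = 95.08 - 2.99Q → Q_m = 13.4809.
Social marginal cost = private MC − MEB = 6.18 + 1.98Q.
Set SMC = demand: 6.18 + 1.98Q = 95.08 - 2.99Q → Q* = 17.8873.
Between Q* and Q_m the wedge demand − SMC runs linearly from 0 to MEB(Q_m), so the loss is a triangle.
DWL = ½ × 4.4064 × 21.8999 = 48.2499.

DWL = 48.25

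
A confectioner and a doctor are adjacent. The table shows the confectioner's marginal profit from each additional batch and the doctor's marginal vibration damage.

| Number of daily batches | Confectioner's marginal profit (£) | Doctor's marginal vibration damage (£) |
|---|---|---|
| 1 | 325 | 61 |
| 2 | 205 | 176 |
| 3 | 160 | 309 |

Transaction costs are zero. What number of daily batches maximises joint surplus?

Bargaining reaches the level where marginal profit last exceeds marginal vibration damage.
That holds through level 2 (205 ≥ 176) but not at 3 (160 < 309).

2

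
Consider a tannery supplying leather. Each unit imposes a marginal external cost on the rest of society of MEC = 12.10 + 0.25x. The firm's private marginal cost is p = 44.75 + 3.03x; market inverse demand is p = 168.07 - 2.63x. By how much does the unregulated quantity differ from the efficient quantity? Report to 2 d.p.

Market equilibrium (private): 44.75 + 3.03x = 168.07 - 2.63x → x_m = 21.7880.
Social marginal cost = private MC + MEC = 56.85 + 3.28x.
Set SMC = demand: 56.85 + 3.28x = 168.07 - 2.63x → x* = 18.8190.
Gap = |21.7880 − 18.8190| = 2.9690.

2.97 units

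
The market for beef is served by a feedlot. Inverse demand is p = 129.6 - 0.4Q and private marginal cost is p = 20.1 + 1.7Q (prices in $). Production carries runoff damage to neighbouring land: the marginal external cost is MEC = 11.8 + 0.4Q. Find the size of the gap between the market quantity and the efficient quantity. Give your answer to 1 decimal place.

13.1 units

Market equilibrium (private): 20.1 + 1.7Q = 129.6 - 0.4Q → Q_m = 52.1429.
Social marginal cost = private MC + MEC = 31.9 + 2.1Q.
Set SMC = demand: 31.9 + 2.1Q = 129.6 - 0.4Q → Q* = 39.0800.
Gap = |52.1429 − 39.0800| = 13.0629.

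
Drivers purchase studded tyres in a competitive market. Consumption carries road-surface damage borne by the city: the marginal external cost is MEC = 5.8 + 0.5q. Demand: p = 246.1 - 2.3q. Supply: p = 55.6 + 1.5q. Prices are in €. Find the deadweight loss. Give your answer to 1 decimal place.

DWL = €110.8

Market equilibrium (private): 55.6 + 1.5q = 246.1 - 2.3q → q_m = 50.1316.
Social marginal benefit = demand − MEC = 240.3 - 2.8q.
Set SMB = MC: 240.3 - 2.8q = 55.6 + 1.5q → q* = 42.9535.
Height of the DWL triangle at q_m is MC(q_m) − SMB(q_m) = MEC(q_m) = 30.8658.
DWL = ½ × 7.1781 × 30.8658 = 110.7789.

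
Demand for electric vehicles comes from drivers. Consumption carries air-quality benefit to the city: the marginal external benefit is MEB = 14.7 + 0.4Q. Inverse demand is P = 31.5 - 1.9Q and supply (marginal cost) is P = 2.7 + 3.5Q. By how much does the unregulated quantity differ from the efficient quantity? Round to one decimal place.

Market equilibrium (private): 2.7 + 3.5Q = 31.5 - 1.9Q → Q_m = 5.3333.
Social marginal benefit = demand + MEB = 46.2 - 1.5Q.
Set SMB = MC: 46.2 - 1.5Q = 2.7 + 3.5Q → Q* = 8.7000.
Gap = |5.3333 − 8.7000| = 3.3667.

3.4 units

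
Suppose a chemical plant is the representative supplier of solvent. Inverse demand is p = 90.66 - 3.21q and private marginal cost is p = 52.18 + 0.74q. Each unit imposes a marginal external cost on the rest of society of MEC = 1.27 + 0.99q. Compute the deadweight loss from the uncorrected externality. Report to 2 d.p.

Market equilibrium (private): 52.18 + 0.74q = 90.66 - 3.21q → q_m = 9.7418.
Social marginal cost = private MC + MEC = 53.45 + 1.73q.
Set SMC = demand: 53.45 + 1.73q = 90.66 - 3.21q → q* = 7.5324.
Between q* and q_m the wedge SMC − demand runs linearly from 0 to MEC(q_m), so the loss is a triangle.
DWL = ½ × 2.2094 × 10.9144 = 12.0571.

DWL = 12.06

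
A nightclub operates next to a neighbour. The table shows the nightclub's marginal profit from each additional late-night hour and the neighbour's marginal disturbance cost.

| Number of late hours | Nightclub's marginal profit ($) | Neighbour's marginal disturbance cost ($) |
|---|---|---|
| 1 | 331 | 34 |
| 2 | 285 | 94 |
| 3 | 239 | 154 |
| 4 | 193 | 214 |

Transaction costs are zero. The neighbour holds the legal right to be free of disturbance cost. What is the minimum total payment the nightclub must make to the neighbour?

Efficient level: marginal profit ≥ marginal disturbance cost through level 3, so k* = 3.
With the neighbour holding the right, the nightclub must at least compensate total damage at k*: 34 + 94 + 154 = 282.

$282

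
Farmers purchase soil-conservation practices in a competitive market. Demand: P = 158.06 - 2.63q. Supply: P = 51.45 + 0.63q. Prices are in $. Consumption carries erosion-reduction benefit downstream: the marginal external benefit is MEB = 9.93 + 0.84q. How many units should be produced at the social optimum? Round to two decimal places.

Social marginal benefit = demand + MEB = 167.99 - 1.79q.
Set SMB = MC: 167.99 - 1.79q = 51.45 + 0.63q → q* = 48.1570.

q* = 48.16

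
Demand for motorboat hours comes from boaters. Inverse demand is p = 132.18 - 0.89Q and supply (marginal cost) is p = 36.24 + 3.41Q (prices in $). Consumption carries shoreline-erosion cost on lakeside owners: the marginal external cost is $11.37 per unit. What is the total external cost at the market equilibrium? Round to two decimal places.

$253.68

Market equilibrium (private): 36.24 + 3.41Q = 132.18 - 0.89Q → Q_m = 22.3116.
Total external cost = MEC × Q_m = 11.37 × 22.3116 = 253.6829.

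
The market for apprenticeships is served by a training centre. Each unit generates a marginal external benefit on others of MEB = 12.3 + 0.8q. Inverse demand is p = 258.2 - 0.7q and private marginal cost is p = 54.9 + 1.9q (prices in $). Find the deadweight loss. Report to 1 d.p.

Market equilibrium (private): 54.9 + 1.9q = 258.2 - 0.7q → q_m = 78.1923.
Social marginal cost = private MC − MEB = 42.6 + 1.1q.
Set SMC = demand: 42.6 + 1.1q = 258.2 - 0.7q → q* = 119.7778.
Height of the DWL triangle at q_m is demand(q_m) − SMC(q_m) = MEB(q_m) = 74.8538.
DWL = ½ × 41.5855 × 74.8538 = 1556.4163.

DWL = $1556.4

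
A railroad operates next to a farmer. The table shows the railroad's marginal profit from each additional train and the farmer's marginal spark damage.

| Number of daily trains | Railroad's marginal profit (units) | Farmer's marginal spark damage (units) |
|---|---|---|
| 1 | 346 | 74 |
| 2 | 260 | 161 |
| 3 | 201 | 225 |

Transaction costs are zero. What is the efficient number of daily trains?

2

Bargaining reaches the level where marginal profit last exceeds marginal spark damage.
That holds through level 2 (260 ≥ 161) but not at 3 (201 < 225).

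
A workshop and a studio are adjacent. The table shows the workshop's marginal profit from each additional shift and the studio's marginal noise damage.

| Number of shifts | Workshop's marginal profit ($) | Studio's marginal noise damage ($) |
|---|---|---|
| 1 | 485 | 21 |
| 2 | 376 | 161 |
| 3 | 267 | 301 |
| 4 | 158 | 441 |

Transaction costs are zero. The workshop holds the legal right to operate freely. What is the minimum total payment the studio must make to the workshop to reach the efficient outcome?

Left alone the workshop would choose level 4 (marginal profit stays positive).
Efficient level: k* = 2 (marginal profit ≥ marginal noise damage through 2).
The studio must at least cover the workshop's forgone profit from cutting 4→2: 267 + 158 = 425.

$425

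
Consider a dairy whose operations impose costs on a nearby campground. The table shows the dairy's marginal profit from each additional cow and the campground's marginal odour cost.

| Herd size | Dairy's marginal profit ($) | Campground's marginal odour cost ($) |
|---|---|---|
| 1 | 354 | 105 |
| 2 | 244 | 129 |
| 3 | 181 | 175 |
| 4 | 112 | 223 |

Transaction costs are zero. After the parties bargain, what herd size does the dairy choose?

Bargaining reaches the level where marginal profit last exceeds marginal odour cost.
That holds through level 3 (181 ≥ 175) but not at 4 (112 < 223).

3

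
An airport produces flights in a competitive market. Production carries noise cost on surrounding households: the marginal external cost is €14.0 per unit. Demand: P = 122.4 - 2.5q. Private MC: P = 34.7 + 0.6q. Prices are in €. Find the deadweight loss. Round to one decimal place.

DWL = €31.6

Market equilibrium (private): 34.7 + 0.6q = 122.4 - 2.5q → q_m = 28.2903.
Social marginal cost = private MC + MEC = 48.7 + 0.6q.
Set SMC = demand: 48.7 + 0.6q = 122.4 - 2.5q → q* = 23.7742.
The welfare-loss triangle has base |q_m − q*| and height MEC(q_m) (the vertical gap between SMC and demand is zero at q* and MEC at q_m).
DWL = ½ × 4.5161 × 14.0000 = 31.6127.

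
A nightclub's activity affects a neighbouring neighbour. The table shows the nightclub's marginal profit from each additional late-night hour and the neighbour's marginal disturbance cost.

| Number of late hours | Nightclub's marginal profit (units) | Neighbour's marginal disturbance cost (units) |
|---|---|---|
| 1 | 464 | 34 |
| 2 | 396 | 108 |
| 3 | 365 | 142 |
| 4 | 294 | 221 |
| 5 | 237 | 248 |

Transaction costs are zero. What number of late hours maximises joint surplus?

Bargaining reaches the level where marginal profit last exceeds marginal disturbance cost.
That holds through level 4 (294 ≥ 221) but not at 5 (237 < 248).

4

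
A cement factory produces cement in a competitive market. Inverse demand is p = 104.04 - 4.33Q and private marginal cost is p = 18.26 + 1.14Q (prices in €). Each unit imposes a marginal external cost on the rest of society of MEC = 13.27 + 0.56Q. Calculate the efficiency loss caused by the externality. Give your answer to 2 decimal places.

DWL = €40.32

Market equilibrium (private): 18.26 + 1.14Q = 104.04 - 4.33Q → Q_m = 15.6819.
Social marginal cost = private MC + MEC = 31.53 + 1.70Q.
Set SMC = demand: 31.53 + 1.70Q = 104.04 - 4.33Q → Q* = 12.0249.
Height of the DWL triangle at Q_m is SMC(Q_m) − demand(Q_m) = MEC(Q_m) = 22.0519.
DWL = ½ × 3.6570 × 22.0519 = 40.3219.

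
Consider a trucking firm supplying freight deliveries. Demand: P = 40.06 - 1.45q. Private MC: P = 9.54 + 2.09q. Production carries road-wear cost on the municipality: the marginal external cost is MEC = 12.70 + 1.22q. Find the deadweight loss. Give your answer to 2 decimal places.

Market equilibrium (private): 9.54 + 2.09q = 40.06 - 1.45q → q_m = 8.6215.
Social marginal cost = private MC + MEC = 22.24 + 3.31q.
Set SMC = demand: 22.24 + 3.31q = 40.06 - 1.45q → q* = 3.7437.
The loss is the area between SMC and demand from q* to q_m; with linear curves that's a triangle of height MEC(q_m).
DWL = ½ × 4.8778 × 23.2182 = 56.6269.

DWL = 56.63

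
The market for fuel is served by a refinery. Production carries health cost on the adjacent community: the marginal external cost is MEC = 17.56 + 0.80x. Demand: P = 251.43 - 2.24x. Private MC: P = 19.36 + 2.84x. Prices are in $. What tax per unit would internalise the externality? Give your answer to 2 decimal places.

Social marginal cost = private MC + MEC = 36.92 + 3.64x.
Set SMC = demand: 36.92 + 3.64x = 251.43 - 2.24x → x* = 36.4813.
The Pigouvian tax equals MEC at x*: 17.56 + 0.80×36.4813 = 46.7450.

tax = $46.75 per unit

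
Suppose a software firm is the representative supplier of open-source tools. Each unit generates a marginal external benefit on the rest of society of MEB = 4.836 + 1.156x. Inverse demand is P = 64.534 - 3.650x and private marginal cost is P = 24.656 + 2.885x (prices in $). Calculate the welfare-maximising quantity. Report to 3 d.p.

x* = 8.313

Social marginal cost = private MC − MEB = 19.820 + 1.729x.
Set SMC = demand: 19.820 + 1.729x = 64.534 - 3.650x → x* = 8.3127.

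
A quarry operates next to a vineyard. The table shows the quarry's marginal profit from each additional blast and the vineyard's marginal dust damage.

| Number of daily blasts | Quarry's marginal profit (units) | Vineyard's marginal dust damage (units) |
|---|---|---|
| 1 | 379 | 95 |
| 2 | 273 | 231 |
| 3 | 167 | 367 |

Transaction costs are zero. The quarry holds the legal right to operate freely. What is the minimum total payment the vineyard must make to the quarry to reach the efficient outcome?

167

Left alone the quarry would choose level 3 (marginal profit stays positive).
Efficient level: k* = 2 (marginal profit ≥ marginal dust damage through 2).
The vineyard must at least cover the quarry's forgone profit from cutting 3→2: 167 = 167.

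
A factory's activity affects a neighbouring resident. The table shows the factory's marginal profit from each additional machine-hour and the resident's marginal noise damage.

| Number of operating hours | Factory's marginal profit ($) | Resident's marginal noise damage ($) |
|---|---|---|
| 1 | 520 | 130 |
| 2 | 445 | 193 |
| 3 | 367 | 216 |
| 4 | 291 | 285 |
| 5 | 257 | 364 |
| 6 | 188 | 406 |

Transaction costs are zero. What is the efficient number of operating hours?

Bargaining reaches the level where marginal profit last exceeds marginal noise damage.
That holds through level 4 (291 ≥ 285) but not at 5 (257 < 364).

4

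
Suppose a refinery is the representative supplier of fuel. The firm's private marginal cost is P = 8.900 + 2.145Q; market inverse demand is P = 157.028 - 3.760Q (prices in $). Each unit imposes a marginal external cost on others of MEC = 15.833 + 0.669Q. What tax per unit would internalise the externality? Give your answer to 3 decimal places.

Social marginal cost = private MC + MEC = 24.733 + 2.814Q.
Set SMC = demand: 24.733 + 2.814Q = 157.028 - 3.760Q → Q* = 20.1240.
The Pigouvian tax equals MEC at Q*: 15.833 + 0.669×20.1240 = 29.2960.

tax = $29.296 per unit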